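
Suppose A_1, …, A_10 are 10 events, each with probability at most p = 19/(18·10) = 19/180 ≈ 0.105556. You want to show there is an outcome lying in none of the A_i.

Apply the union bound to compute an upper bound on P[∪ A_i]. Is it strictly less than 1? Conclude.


Union bound: P[∪_{i=1}^{10} A_i] ≤ Σ_i P[A_i] ≤ 10·p = 10·(19/180) = 19/18.
Numerically: 19/18 ≈ 1.055556.
Is 19/18 < 1? NO.
Since the bound 19/18 is ≥ 1, the union bound is uninformative here; it does NOT by itself certify existence.

10·p = 19/18 ≈ 1.055556; existence NOT certified by the union bound.


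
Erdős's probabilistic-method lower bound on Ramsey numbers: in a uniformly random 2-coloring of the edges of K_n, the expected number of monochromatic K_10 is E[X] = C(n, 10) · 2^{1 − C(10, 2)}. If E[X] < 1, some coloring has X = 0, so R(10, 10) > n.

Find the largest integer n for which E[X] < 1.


We need C(n, 10) · 2^{1 − 45} < 1, i.e. C(n, 10) < 2^{45 − 1} = 17592186044416.
Check values of n near the boundary:
  n = 94: C(94, 10) = 9041256841903; 9041256841903 < 17592186044416? YES
  n = 95: C(95, 10) = 10104934117421; 10104934117421 < 17592186044416? YES
  n = 96: C(96, 10) = 11279926456656; 11279926456656 < 17592186044416? YES
  n = 97: C(97, 10) = 12576469727536; 12576469727536 < 17592186044416? YES
  n = 98: C(98, 10) = 14005614014756; 14005614014756 < 17592186044416? YES
  n = 99: C(99, 10) = 15579278510796; 15579278510796 < 17592186044416? YES
  n = 100: C(100, 10) = 17310309456440; 17310309456440 < 17592186044416? YES
  n = 101: C(101, 10) = 19212541264840; 19212541264840 < 17592186044416? NO
The largest n with C(n, 10) < 17592186044416 is n = 100 (where E[X] = 2163788682055/2199023255552 ≈ 0.983977). Hence R(10, 10) > 100, i.e. R(10, 10) ≥ 101.

Largest n = 100; hence R(10, 10) > 100.


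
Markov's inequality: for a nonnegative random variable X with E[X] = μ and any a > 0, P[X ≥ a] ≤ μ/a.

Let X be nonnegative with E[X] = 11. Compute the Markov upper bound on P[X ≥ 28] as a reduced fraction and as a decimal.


μ = E[X] = 11, a = 28.
Markov: P[X ≥ 28] ≤ μ/a = (11)/28 = 11/28.
Numerically: ≈ 0.39286.
(Since a = 28 > μ = 11.00000, the bound 11/28 is < 1 and informative.)

P[X ≥ 28] ≤ 11/28 ≈ 0.39286.


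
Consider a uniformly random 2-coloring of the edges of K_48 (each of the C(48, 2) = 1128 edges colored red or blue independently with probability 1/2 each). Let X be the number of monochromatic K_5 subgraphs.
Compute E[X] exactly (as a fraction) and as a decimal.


Let X = Σ_S X_S over the C(48, 5) = 1712304 subsets S of size 5, where X_S = 1 if the K_5 on S is monochromatic.
For a fixed S, the K_5 on S has C(5, 2) = 10 edges. P[all 10 edges red] = (1/2)^10, and likewise for blue, so P[monochromatic] = 2·(1/2)^10 = 2^{1 − 10} = 1/512.
Summing: E[X] = C(48, 5) · 2^{1 − 10} = 1712304 · 1/512 = 107019/32.
Numerically: E[X] ≈ 3344.343750.

E[X] = C(48,5)·2^(1−C(5,2)) = 107019/32 ≈ 3344.343750.


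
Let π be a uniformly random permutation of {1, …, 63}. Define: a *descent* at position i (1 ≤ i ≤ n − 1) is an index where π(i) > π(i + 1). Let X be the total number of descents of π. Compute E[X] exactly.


Write X = Σ X_I over i = 1, …, 62, with X_I the indicator of one descent.
There are 62 indicators.
For each fixed i, the pair (π(i), π(i+1)) is a uniformly random ordered pair of distinct values from {1, …, 63}; by symmetry P[π(i) > π(i+1)] = 1/2.
By linearity: E[X] = 62 · (1/2) = (63 − 1) · (1/2) = 31 ≈ 31.0000.

E[X] = 31 = 31.0000.


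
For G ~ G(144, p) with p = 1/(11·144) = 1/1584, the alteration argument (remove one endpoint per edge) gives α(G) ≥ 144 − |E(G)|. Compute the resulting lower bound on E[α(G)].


E[|E(G)|] = C(144, 2)·p = 10296 · (1/1584) = 13/2.
E[α(G)] ≥ n − E[|E(G)|] = 144 − 13/2 = 275/2.
Numerically: ≈ 137.50000.
(This is only a lower bound; the true E[α(G)] may be larger.)

E[α(G)] ≥ 275/2 ≈ 137.50000.


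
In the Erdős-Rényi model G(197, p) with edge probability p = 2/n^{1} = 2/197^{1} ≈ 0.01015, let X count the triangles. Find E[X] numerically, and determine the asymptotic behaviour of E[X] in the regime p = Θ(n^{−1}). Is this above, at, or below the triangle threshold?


Number of potential triangles: C(197, 3) = 1254890.
Each occurs with probability p³ ≈ (0.01015)³ ≈ 1.046385e-06.
By linearity: E[X] = C(197, 3)·p³ ≈ 1254890 · 1.046385e-06 ≈ 1.3131.
Here α = 1, so p = 2/n is exactly at the triangle threshold p ~ 1/n. Asymptotically E[X] → c³/6 = 2³/6 = 4/3 ≈ 1.3333, a bounded constant. In this regime the triangle count is asymptotically Poisson(c³/6).

E[X] ≈ 1.3131; in regime p = Θ(1/n^{1}) E[X] stays bounded (at the triangle threshold p ~ 1/n).


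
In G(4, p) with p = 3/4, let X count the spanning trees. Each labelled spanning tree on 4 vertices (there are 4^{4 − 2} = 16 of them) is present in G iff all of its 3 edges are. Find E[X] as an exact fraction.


K_4 has 4^{4 − 2} = 16 labelled spanning trees.
For each such spanning tree H, let X_H = 1 if all 3 edges of H are present in G. Then P[X_H = 1] = p^{3} = (3/4)^{3} = 27/64.
Summing the indicators: E[X] = Σ_H E[X_H] = 16 · p^{3} = 16 · 27/64 = 27/4.
Numerically: E[X] ≈ 6.75.

E[X] = 16 · (3/4)^{3} = 27/4 ≈ 6.75.


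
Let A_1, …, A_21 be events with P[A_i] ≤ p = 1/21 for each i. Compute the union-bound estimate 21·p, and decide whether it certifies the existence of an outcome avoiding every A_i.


Union bound: P[∪_{i=1}^{21} A_i] ≤ Σ_i P[A_i] ≤ 21·p = 21·(1/21) = 1.
Numerically: 1 ≈ 1.0000.
Is 1 < 1? NO.
Since the bound 1 is ≥ 1, the union bound is uninformative here; it does NOT by itself certify existence.

21·p = 1 ≈ 1.0000; existence NOT certified by the union bound.


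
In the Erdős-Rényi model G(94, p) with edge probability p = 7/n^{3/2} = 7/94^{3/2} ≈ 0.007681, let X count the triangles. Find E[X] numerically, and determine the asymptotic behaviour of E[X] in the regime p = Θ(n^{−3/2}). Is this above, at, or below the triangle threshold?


Number of potential triangles: C(94, 3) = 134044.
Each occurs with probability p³ ≈ (0.007681)³ ≈ 4.531258e-07.
By linearity: E[X] = C(94, 3)·p³ ≈ 134044 · 4.531258e-07 ≈ 0.0607.
Since α = 3/2 > 1, p = c/n^{3/2} = o(1/n) is below the triangle threshold p ~ 1/n. Asymptotically E[X] ~ (c³/6)·n^{3(1−α)} = (7³/6)·n^{-1.5} → 0, so by Markov's inequality G has no triangles w.h.p.

E[X] ≈ 0.0607; in regime p = Θ(1/n^{3/2}) E[X] tends to 0 (below the triangle threshold p ~ 1/n).


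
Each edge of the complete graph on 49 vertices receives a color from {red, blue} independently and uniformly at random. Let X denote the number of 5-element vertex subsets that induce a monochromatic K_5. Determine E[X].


Let X = Σ_S X_S over the C(49, 5) = 1906884 subsets S of size 5, where X_S = 1 if the K_5 on S is monochromatic.
For a fixed S, the K_5 on S has C(5, 2) = 10 edges. P[all 10 edges red] = (1/2)^10, and likewise for blue, so P[monochromatic] = 2·(1/2)^10 = 2^{1 − 10} = 1/512.
By linearity: E[X] = C(49, 5) · 2^{1 − 10} = 1906884 · 1/512 = 476721/128.
Numerically: E[X] ≈ 3724.382812.

E[X] = C(49,5)·2^(1−C(5,2)) = 476721/128 ≈ 3724.382812.


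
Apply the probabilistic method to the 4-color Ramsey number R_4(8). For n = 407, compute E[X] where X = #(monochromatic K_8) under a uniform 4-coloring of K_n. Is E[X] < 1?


E[X] = C(407, 8) · 4^{1 − 28} = 17424959239309050 · 4^{−27} = 17424959239309050/18014398509481984.
As a reduced fraction: E[X] = 8712479619654525/9007199254740992 ≈ 0.967280.
Is E[X] < 1? YES.
Since E[X] < 1, there exists a 4-coloring of K_{407} with no monochromatic K_8; hence R_4(8) > 407.

E[X] = 8712479619654525/9007199254740992 ≈ 0.967280; E[X] < 1, so R_4(8) > 407.


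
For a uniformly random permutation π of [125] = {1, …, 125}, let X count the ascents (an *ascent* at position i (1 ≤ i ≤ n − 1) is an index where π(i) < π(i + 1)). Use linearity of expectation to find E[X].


Write X = Σ X_I over i = 1, …, 124, with X_I the indicator of one ascent.
There are 124 indicators.
For each fixed i, the pair (π(i), π(i+1)) is a uniformly random ordered pair of distinct values from {1, …, 125}; by symmetry P[π(i) < π(i+1)] = 1/2.
By linearity: E[X] = 124 · (1/2) = (125 − 1) · (1/2) = 62 ≈ 62.0000.

E[X] = 62 = 62.0000.


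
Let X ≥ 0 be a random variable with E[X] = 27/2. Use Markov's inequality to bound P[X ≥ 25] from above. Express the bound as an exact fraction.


μ = E[X] = 27/2, a = 25.
Markov: P[X ≥ 25] ≤ μ/a = (27/2)/25 = 27/50.
Numerically: ≈ 0.5400.
(Since a = 25 > μ = 13.5000, the bound 27/50 is < 1 and informative.)

P[X ≥ 25] ≤ 27/50 ≈ 0.5400.


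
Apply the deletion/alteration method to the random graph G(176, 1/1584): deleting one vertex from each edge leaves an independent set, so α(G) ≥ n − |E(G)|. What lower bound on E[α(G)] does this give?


E[|E(G)|] = C(176, 2)·p = 15400 · (1/1584) = 175/18.
E[α(G)] ≥ n − E[|E(G)|] = 176 − 175/18 = 2993/18.
Numerically: ≈ 166.2778.
(This is only a lower bound; the true E[α(G)] may be larger.)

E[α(G)] ≥ 2993/18 ≈ 166.2778.


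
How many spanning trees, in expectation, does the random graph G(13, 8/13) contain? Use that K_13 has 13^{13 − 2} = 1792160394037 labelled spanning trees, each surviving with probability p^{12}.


K_13 has 13^{13 − 2} = 1792160394037 labelled spanning trees.
For each such spanning tree H, let X_H = 1 if all 12 edges of H are present in G. Then P[X_H = 1] = p^{12} = (8/13)^{12} = 68719476736/23298085122481.
Summing the indicators: E[X] = Σ_H E[X_H] = 1792160394037 · p^{12} = 1792160394037 · 68719476736/23298085122481 = 68719476736/13.
Numerically: E[X] ≈ 5.28611e+09.

E[X] = 1792160394037 · (8/13)^{12} = 68719476736/13 ≈ 5.28611e+09.


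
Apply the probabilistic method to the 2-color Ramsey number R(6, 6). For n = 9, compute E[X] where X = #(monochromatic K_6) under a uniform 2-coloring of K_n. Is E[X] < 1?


E[X] = C(9, 6) · 2^{1 − 15} = 84 · 2^{−14} = 84/16384.
As a reduced fraction: E[X] = 21/4096 ≈ 0.00513.
Is E[X] < 1? YES.
Since E[X] < 1, there exists a 2-coloring of K_{9} with no monochromatic K_6; hence R(6, 6) > 9.

E[X] = 21/4096 ≈ 0.00513; E[X] < 1, so R(6, 6) > 9.


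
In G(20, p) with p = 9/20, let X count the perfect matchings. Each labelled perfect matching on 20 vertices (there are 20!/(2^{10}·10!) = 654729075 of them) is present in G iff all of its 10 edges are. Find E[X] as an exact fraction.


K_20 has 20!/(2^{10}·10!) = 654729075 labelled perfect matchings.
For each such perfect matching H, let X_H = 1 if all 10 edges of H are present in G. Then P[X_H = 1] = p^{10} = (9/20)^{10} = 3486784401/10240000000000.
Summing the indicators: E[X] = Σ_H E[X_H] = 654729075 · p^{10} = 654729075 · 3486784401/10240000000000 = 91315965023646363/409600000000.
Numerically: E[X] ≈ 2.2294e+05.

E[X] = 654729075 · (9/20)^{10} = 91315965023646363/409600000000 ≈ 2.2294e+05.


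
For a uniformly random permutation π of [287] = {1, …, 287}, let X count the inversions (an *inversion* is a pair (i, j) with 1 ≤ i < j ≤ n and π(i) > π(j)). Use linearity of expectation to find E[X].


Write X = Σ X_I over the C(287, 2) = 41041 pairs i < j, with X_I the indicator of one inversion.
There are 41041 indicators.
For each fixed pair i < j, the values π(i) and π(j) are two distinct elements of {1, …, 287} in uniformly random order; by symmetry P[π(i) > π(j)] = 1/2.
By linearity: E[X] = 41041 · (1/2) = C(287, 2) · (1/2) = 41041/2 = 41041/2 ≈ 20520.5000.

E[X] = 41041/2 = 20520.5000.


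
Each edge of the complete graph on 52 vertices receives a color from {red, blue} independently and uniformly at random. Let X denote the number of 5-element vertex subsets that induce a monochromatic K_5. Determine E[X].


Let X = Σ_S X_S over the C(52, 5) = 2598960 subsets S of size 5, where X_S = 1 if the K_5 on S is monochromatic.
For a fixed S, the K_5 on S has C(5, 2) = 10 edges. P[all 10 edges red] = (1/2)^10, and likewise for blue, so P[monochromatic] = 2·(1/2)^10 = 2^{1 − 10} = 1/512.
By linearity: E[X] = C(52, 5) · 2^{1 − 10} = 2598960 · 1/512 = 162435/32.
Numerically: E[X] ≈ 5076.093750.

E[X] = C(52,5)·2^(1−C(5,2)) = 162435/32 ≈ 5076.093750.


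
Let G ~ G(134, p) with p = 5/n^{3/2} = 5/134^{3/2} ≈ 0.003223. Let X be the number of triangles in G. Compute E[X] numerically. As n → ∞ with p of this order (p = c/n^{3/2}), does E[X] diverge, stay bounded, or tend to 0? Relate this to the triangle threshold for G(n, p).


Number of potential triangles: C(134, 3) = 392084.
Each occurs with probability p³ ≈ (0.003223)³ ≈ 3.349179e-08.
By linearity: E[X] = C(134, 3)·p³ ≈ 392084 · 3.349179e-08 ≈ 0.0131.
Since α = 3/2 > 1, p = c/n^{3/2} = o(1/n) is below the triangle threshold p ~ 1/n. Asymptotically E[X] ~ (c³/6)·n^{3(1−α)} = (5³/6)·n^{-1.5} → 0, so by Markov's inequality G has no triangles w.h.p.

E[X] ≈ 0.0131; in regime p = Θ(1/n^{3/2}) E[X] tends to 0 (below the triangle threshold p ~ 1/n).


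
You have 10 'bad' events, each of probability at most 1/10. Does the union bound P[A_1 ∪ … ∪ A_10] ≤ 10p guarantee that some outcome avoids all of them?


Union bound: P[∪_{i=1}^{10} A_i] ≤ Σ_i P[A_i] ≤ 10·p = 10·(1/10) = 1.
Numerically: 1 ≈ 1.000000.
Is 1 < 1? NO.
Since the bound 1 is ≥ 1, the union bound is uninformative here; it does NOT by itself certify existence.

10·p = 1 ≈ 1.000000; existence NOT certified by the union bound.


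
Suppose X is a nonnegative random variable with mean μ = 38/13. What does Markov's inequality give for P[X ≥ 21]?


μ = E[X] = 38/13, a = 21.
Markov: P[X ≥ 21] ≤ μ/a = (38/13)/21 = 38/273.
Numerically: ≈ 0.1392.
(Since a = 21 > μ = 2.9231, the bound 38/273 is < 1 and informative.)

P[X ≥ 21] ≤ 38/273 ≈ 0.1392.


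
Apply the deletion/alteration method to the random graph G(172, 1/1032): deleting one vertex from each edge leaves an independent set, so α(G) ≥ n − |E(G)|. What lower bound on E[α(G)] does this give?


E[|E(G)|] = C(172, 2)·p = 14706 · (1/1032) = 57/4.
E[α(G)] ≥ n − E[|E(G)|] = 172 − 57/4 = 631/4.
Numerically: ≈ 157.750000.
(This is only a lower bound; the true E[α(G)] may be larger.)

E[α(G)] ≥ 631/4 ≈ 157.750000.


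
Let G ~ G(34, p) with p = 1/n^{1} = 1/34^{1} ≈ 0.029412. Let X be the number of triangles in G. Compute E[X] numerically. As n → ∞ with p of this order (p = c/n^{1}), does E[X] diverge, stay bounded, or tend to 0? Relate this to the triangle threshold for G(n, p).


Number of potential triangles: C(34, 3) = 5984.
Each occurs with probability p³ ≈ (0.029412)³ ≈ 2.5442703e-05.
By linearity: E[X] = C(34, 3)·p³ ≈ 5984 · 2.5442703e-05 ≈ 0.15225.
Here α = 1, so p = 1/n is exactly at the triangle threshold p ~ 1/n. Asymptotically E[X] → c³/6 = 1³/6 = 1/6 ≈ 0.16667, a bounded constant. In this regime the triangle count is asymptotically Poisson(c³/6).

E[X] ≈ 0.15225; in regime p = Θ(1/n^{1}) E[X] stays bounded (at the triangle threshold p ~ 1/n).


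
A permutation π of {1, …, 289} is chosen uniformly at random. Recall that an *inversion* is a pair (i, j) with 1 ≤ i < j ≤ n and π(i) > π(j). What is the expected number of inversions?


Write X = Σ X_I over the C(289, 2) = 41616 pairs i < j, with X_I the indicator of one inversion.
There are 41616 indicators.
For each fixed pair i < j, the values π(i) and π(j) are two distinct elements of {1, …, 289} in uniformly random order; by symmetry P[π(i) > π(j)] = 1/2.
By linearity: E[X] = 41616 · (1/2) = C(289, 2) · (1/2) = 41616/2 = 20808 ≈ 20808.000000.

E[X] = 20808 = 20808.000000.


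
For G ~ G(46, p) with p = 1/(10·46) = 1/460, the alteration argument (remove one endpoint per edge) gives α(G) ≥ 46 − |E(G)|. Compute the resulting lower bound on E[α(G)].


E[|E(G)|] = C(46, 2)·p = 1035 · (1/460) = 9/4.
E[α(G)] ≥ n − E[|E(G)|] = 46 − 9/4 = 175/4.
Numerically: ≈ 43.750000.
(This is only a lower bound; the true E[α(G)] may be larger.)

E[α(G)] ≥ 175/4 ≈ 43.750000.


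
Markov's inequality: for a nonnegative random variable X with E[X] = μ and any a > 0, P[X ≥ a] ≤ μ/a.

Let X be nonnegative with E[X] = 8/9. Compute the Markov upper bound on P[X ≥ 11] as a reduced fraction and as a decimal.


μ = E[X] = 8/9, a = 11.
Markov: P[X ≥ 11] ≤ μ/a = (8/9)/11 = 8/99.
Numerically: ≈ 0.081.
(Since a = 11 > μ = 0.889, the bound 8/99 is < 1 and informative.)

P[X ≥ 11] ≤ 8/99 ≈ 0.081.


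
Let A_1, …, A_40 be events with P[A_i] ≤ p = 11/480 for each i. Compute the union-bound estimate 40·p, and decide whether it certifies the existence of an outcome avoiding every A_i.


Union bound: P[∪_{i=1}^{40} A_i] ≤ Σ_i P[A_i] ≤ 40·p = 40·(11/480) = 11/12.
Numerically: 11/12 ≈ 0.916667.
Is 11/12 < 1? YES.
Since P[∪ A_i] ≤ 11/12 < 1, the complement has P[∩ A_i^c] ≥ 1 − 11/12 = 1/12 > 0, so some outcome avoids every A_i.

40·p = 11/12 ≈ 0.916667; existence CERTIFIED by the union bound.


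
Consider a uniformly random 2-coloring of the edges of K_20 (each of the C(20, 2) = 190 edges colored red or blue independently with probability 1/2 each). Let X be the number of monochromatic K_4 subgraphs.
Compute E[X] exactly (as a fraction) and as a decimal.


Let X = Σ_S X_S over the C(20, 4) = 4845 subsets S of size 4, where X_S = 1 if the K_4 on S is monochromatic.
For a fixed S, the K_4 on S has C(4, 2) = 6 edges. P[all 6 edges red] = (1/2)^6, and likewise for blue, so P[monochromatic] = 2·(1/2)^6 = 2^{1 − 6} = 1/32.
Summing: E[X] = C(20, 4) · 2^{1 − 6} = 4845 · 1/32 = 4845/32.
Numerically: E[X] ≈ 151.4062.

E[X] = C(20,4)·2^(1−C(4,2)) = 4845/32 ≈ 151.4062.


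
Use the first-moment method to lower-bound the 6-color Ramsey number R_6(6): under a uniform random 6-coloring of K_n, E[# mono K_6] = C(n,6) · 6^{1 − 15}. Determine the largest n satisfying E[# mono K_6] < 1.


We need C(n, 6) · 6^{1 − 15} < 1, i.e. C(n, 6) < 6^{15 − 1} = 78364164096.
Check values of n near the boundary:
  n = 194: C(194, 6) = 68482017072; 68482017072 < 78364164096? YES
  n = 195: C(195, 6) = 70656049360; 70656049360 < 78364164096? YES
  n = 196: C(196, 6) = 72887293024; 72887293024 < 78364164096? YES
  n = 197: C(197, 6) = 75176946208; 75176946208 < 78364164096? YES
  n = 198: C(198, 6) = 77526225777; 77526225777 < 78364164096? YES
  n = 199: C(199, 6) = 79936367511; 79936367511 < 78364164096? NO
  n = 200: C(200, 6) = 82408626300; 82408626300 < 78364164096? NO
  n = 201: C(201, 6) = 84944276340; 84944276340 < 78364164096? NO
The largest n with C(n, 6) < 78364164096 is n = 198 (where E[X] = 25842075259/26121388032 ≈ 0.989). Hence R_6(6) > 198, i.e. R_6(6) ≥ 199.

Largest n = 198; hence R_6(6) > 198.


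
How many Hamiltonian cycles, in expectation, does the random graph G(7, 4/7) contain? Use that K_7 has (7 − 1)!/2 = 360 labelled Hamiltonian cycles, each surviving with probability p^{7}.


K_7 has (7 − 1)!/2 = 360 labelled Hamiltonian cycles.
For each such Hamiltonian cycle H, let X_H = 1 if all 7 edges of H are present in G. Then P[X_H = 1] = p^{7} = (4/7)^{7} = 16384/823543.
Summing the indicators: E[X] = Σ_H E[X_H] = 360 · p^{7} = 360 · 16384/823543 = 5898240/823543.
Numerically: E[X] ≈ 7.162.

E[X] = 360 · (4/7)^{7} = 5898240/823543 ≈ 7.162.


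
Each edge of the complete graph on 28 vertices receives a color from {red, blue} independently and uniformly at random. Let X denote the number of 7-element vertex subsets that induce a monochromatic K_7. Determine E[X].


Let X = Σ_S X_S over the C(28, 7) = 1184040 subsets S of size 7, where X_S = 1 if the K_7 on S is monochromatic.
For a fixed S, the K_7 on S has C(7, 2) = 21 edges. P[all 21 edges red] = (1/2)^21, and likewise for blue, so P[monochromatic] = 2·(1/2)^21 = 2^{1 − 21} = 1/1048576.
By linearity: E[X] = C(28, 7) · 2^{1 − 21} = 1184040 · 1/1048576 = 148005/131072.
Numerically: E[X] ≈ 1.129189.

E[X] = C(28,7)·2^(1−C(7,2)) = 148005/131072 ≈ 1.129189.


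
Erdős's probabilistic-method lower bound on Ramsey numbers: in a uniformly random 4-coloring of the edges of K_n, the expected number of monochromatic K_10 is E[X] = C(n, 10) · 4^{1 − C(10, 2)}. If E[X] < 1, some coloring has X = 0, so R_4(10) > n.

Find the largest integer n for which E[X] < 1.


We need C(n, 10) · 4^{1 − 45} < 1, i.e. C(n, 10) < 4^{45 − 1} = 309485009821345068724781056.
Check values of n near the boundary:
  n = 2018: C(2018, 10) = 301820606687612220663963508; 301820606687612220663963508 < 309485009821345068724781056? YES
  n = 2019: C(2019, 10) = 303322949179835278009229628; 303322949179835278009229628 < 309485009821345068724781056? YES
  n = 2020: C(2020, 10) = 304832018578739931133653656; 304832018578739931133653656 < 309485009821345068724781056? YES
  n = 2021: C(2021, 10) = 306347841644770462864800616; 306347841644770462864800616 < 309485009821345068724781056? YES
  n = 2022: C(2022, 10) = 307870445231474093395937796; 307870445231474093395937796 < 309485009821345068724781056? YES
  n = 2023: C(2023, 10) = 309399856285778485315440716; 309399856285778485315440716 < 309485009821345068724781056? YES
  n = 2024: C(2024, 10) = 310936101848269937576192656; 310936101848269937576192656 < 309485009821345068724781056? NO
  n = 2025: C(2025, 10) = 312479209053472269772600560; 312479209053472269772600560 < 309485009821345068724781056? NO
The largest n with C(n, 10) < 309485009821345068724781056 is n = 2023 (where E[X] = 77349964071444621328860179/77371252455336267181195264 ≈ 0.9997). Hence R_4(10) > 2023, i.e. R_4(10) ≥ 2024.

Largest n = 2023; hence R_4(10) > 2023.


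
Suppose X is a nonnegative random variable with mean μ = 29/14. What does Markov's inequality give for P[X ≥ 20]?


μ = E[X] = 29/14, a = 20.
Markov: P[X ≥ 20] ≤ μ/a = (29/14)/20 = 29/280.
Numerically: ≈ 0.103571.
(Since a = 20 > μ = 2.071429, the bound 29/280 is < 1 and informative.)

P[X ≥ 20] ≤ 29/280 ≈ 0.103571.


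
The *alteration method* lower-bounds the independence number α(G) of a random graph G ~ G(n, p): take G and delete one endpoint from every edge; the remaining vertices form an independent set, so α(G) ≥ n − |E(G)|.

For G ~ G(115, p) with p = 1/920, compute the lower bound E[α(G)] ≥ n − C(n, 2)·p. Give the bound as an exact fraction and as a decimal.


E[|E(G)|] = C(115, 2)·p = 6555 · (1/920) = 57/8.
E[α(G)] ≥ n − E[|E(G)|] = 115 − 57/8 = 863/8.
Numerically: ≈ 107.875.
(This is only a lower bound; the true E[α(G)] may be larger.)

E[α(G)] ≥ 863/8 ≈ 107.875.


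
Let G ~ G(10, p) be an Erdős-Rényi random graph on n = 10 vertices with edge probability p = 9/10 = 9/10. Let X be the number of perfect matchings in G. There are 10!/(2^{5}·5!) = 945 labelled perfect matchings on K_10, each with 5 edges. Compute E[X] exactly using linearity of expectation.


K_10 has 10!/(2^{5}·5!) = 945 labelled perfect matchings.
For each such perfect matching H, let X_H = 1 if all 5 edges of H are present in G. Then P[X_H = 1] = p^{5} = (9/10)^{5} = 59049/100000.
By linearity: E[X] = Σ_H E[X_H] = 945 · p^{5} = 945 · 59049/100000 = 11160261/20000.
Numerically: E[X] ≈ 558.013.

E[X] = 945 · (9/10)^{5} = 11160261/20000 ≈ 558.013.


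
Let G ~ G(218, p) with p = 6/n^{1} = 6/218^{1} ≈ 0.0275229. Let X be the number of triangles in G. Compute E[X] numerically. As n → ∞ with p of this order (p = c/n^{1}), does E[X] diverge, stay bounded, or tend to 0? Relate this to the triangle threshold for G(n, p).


Number of potential triangles: C(218, 3) = 1703016.
Each occurs with probability p³ ≈ (0.0275229)³ ≈ 2.08489540e-05.
By linearity: E[X] = C(218, 3)·p³ ≈ 1703016 · 2.08489540e-05 ≈ 35.506102.
Here α = 1, so p = 6/n is exactly at the triangle threshold p ~ 1/n. Asymptotically E[X] → c³/6 = 6³/6 = 36 ≈ 36.000000, a bounded constant. In this regime the triangle count is asymptotically Poisson(c³/6).

E[X] ≈ 35.506102; in regime p = Θ(1/n^{1}) E[X] stays bounded (at the triangle threshold p ~ 1/n).


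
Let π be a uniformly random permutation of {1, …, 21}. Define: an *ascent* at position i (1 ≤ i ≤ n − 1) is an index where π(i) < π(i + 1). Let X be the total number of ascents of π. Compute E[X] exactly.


Write X = Σ X_I over i = 1, …, 20, with X_I the indicator of one ascent.
There are 20 indicators.
For each fixed i, the pair (π(i), π(i+1)) is a uniformly random ordered pair of distinct values from {1, …, 21}; by symmetry P[π(i) < π(i+1)] = 1/2.
By linearity: E[X] = 20 · (1/2) = (21 − 1) · (1/2) = 10 ≈ 10.0000.

E[X] = 10 = 10.0000.


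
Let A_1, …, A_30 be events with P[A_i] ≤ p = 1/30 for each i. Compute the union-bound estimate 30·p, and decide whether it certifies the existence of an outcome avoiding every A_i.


Union bound: P[∪_{i=1}^{30} A_i] ≤ Σ_i P[A_i] ≤ 30·p = 30·(1/30) = 1.
Numerically: 1 ≈ 1.0000.
Is 1 < 1? NO.
Since the bound 1 is ≥ 1, the union bound is uninformative here; it does NOT by itself certify existence.

30·p = 1 ≈ 1.0000; existence NOT certified by the union bound.


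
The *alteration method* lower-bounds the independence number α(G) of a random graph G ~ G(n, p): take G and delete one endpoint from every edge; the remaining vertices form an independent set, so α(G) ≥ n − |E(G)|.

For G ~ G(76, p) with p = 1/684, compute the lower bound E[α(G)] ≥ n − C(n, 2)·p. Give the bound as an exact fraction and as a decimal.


E[|E(G)|] = C(76, 2)·p = 2850 · (1/684) = 25/6.
E[α(G)] ≥ n − E[|E(G)|] = 76 − 25/6 = 431/6.
Numerically: ≈ 71.833.
(This is only a lower bound; the true E[α(G)] may be larger.)

E[α(G)] ≥ 431/6 ≈ 71.833.


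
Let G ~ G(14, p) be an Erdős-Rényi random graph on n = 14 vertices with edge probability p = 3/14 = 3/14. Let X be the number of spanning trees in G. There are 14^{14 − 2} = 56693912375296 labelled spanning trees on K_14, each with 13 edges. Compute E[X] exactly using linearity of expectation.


K_14 has 14^{14 − 2} = 56693912375296 labelled spanning trees.
For each such spanning tree H, let X_H = 1 if all 13 edges of H are present in G. Then P[X_H = 1] = p^{13} = (3/14)^{13} = 1594323/793714773254144.
Summing the indicators: E[X] = Σ_H E[X_H] = 56693912375296 · p^{13} = 56693912375296 · 1594323/793714773254144 = 1594323/14.
Numerically: E[X] ≈ 1.1388e+05.

E[X] = 56693912375296 · (3/14)^{13} = 1594323/14 ≈ 1.1388e+05.


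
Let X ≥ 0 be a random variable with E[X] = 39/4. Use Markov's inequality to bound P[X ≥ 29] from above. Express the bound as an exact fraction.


μ = E[X] = 39/4, a = 29.
Markov: P[X ≥ 29] ≤ μ/a = (39/4)/29 = 39/116.
Numerically: ≈ 0.336207.
(Since a = 29 > μ = 9.750000, the bound 39/116 is < 1 and informative.)

P[X ≥ 29] ≤ 39/116 ≈ 0.336207.


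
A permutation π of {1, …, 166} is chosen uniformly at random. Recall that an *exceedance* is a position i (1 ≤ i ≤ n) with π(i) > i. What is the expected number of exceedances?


Write X = Σ_{i=1}^{166} X_i, where X_i = 1_{π(i) > i}.
For each fixed i, π(i) is uniform over {1, …, 166} (marginal of a uniform permutation), so P[π(i) > i] = (n − i)/n. Summing: Σ_{i=1}^{166} (n − i)/n = (0 + 1 + … + 165)/166 = 166(166 − 1)/(2·166) = (166 − 1)/2.
Hence E[X] = Σ_{i=1}^{166} (166 − i)/166 = 165/2 ≈ 82.50000.

E[X] = 165/2 = 82.50000.


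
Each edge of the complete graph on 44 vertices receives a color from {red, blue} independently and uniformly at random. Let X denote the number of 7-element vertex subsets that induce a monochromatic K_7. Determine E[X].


Let X = Σ_S X_S over the C(44, 7) = 38320568 subsets S of size 7, where X_S = 1 if the K_7 on S is monochromatic.
For a fixed S, the K_7 on S has C(7, 2) = 21 edges. P[all 21 edges red] = (1/2)^21, and likewise for blue, so P[monochromatic] = 2·(1/2)^21 = 2^{1 − 21} = 1/1048576.
By linearity of expectation: E[X] = C(44, 7) · 2^{1 − 21} = 38320568 · 1/1048576 = 4790071/131072.
Numerically: E[X] ≈ 36.545.

E[X] = C(44,7)·2^(1−C(7,2)) = 4790071/131072 ≈ 36.545.


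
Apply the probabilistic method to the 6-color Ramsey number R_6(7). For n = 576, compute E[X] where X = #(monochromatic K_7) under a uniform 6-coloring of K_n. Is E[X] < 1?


E[X] = C(576, 7) · 6^{1 − 21} = 4023771393470400 · 6^{−20} = 4023771393470400/3656158440062976.
As a reduced fraction: E[X] = 6985714224775/6347497291776 ≈ 1.10055.
Is E[X] < 1? NO.
Since E[X] ≥ 1, the first-moment bound is inconclusive at n = 576; it does NOT by itself certify R_6(7) > 576.

E[X] = 6985714224775/6347497291776 ≈ 1.10055; E[X] ≥ 1; first-moment method inconclusive here.


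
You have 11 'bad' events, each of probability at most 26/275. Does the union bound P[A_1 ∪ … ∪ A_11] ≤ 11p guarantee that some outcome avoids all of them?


Union bound: P[∪_{i=1}^{11} A_i] ≤ Σ_i P[A_i] ≤ 11·p = 11·(26/275) = 26/25.
Numerically: 26/25 ≈ 1.04000.
Is 26/25 < 1? NO.
Since the bound 26/25 is ≥ 1, the union bound is uninformative here; it does NOT by itself certify existence.

11·p = 26/25 ≈ 1.04000; existence NOT certified by the union bound.


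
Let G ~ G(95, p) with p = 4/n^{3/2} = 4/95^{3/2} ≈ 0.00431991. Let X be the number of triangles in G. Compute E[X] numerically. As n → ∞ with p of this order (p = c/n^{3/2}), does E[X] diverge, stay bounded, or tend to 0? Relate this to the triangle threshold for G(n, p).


Number of potential triangles: C(95, 3) = 138415.
Each occurs with probability p³ ≈ (0.00431991)³ ≈ 8.06164649e-08.
By linearity: E[X] = C(95, 3)·p³ ≈ 138415 · 8.06164649e-08 ≈ 0.011159.
Since α = 3/2 > 1, p = c/n^{3/2} = o(1/n) is below the triangle threshold p ~ 1/n. Asymptotically E[X] ~ (c³/6)·n^{3(1−α)} = (4³/6)·n^{-1.5} → 0, so by Markov's inequality G has no triangles w.h.p.

E[X] ≈ 0.011159; in regime p = Θ(1/n^{3/2}) E[X] tends to 0 (below the triangle threshold p ~ 1/n).


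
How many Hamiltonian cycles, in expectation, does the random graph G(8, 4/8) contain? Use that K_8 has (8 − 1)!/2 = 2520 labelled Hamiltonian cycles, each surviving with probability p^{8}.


K_8 has (8 − 1)!/2 = 2520 labelled Hamiltonian cycles.
For each such Hamiltonian cycle H, let X_H = 1 if all 8 edges of H are present in G. Then P[X_H = 1] = p^{8} = (1/2)^{8} = 1/256.
By linearity: E[X] = Σ_H E[X_H] = 2520 · p^{8} = 2520 · 1/256 = 315/32.
Numerically: E[X] ≈ 9.84375.

E[X] = 2520 · (1/2)^{8} = 315/32 ≈ 9.84375.


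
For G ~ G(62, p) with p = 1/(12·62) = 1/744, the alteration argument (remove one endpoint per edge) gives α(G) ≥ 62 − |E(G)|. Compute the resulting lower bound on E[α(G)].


E[|E(G)|] = C(62, 2)·p = 1891 · (1/744) = 61/24.
E[α(G)] ≥ n − E[|E(G)|] = 62 − 61/24 = 1427/24.
Numerically: ≈ 59.458.
(This is only a lower bound; the true E[α(G)] may be larger.)

E[α(G)] ≥ 1427/24 ≈ 59.458.


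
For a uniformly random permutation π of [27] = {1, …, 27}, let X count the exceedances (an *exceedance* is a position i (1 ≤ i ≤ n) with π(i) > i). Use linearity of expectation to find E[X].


Write X = Σ_{i=1}^{27} X_i, where X_i = 1_{π(i) > i}.
For each fixed i, π(i) is uniform over {1, …, 27} (marginal of a uniform permutation), so P[π(i) > i] = (n − i)/n. Summing: Σ_{i=1}^{27} (n − i)/n = (0 + 1 + … + 26)/27 = 27(27 − 1)/(2·27) = (27 − 1)/2.
Hence E[X] = Σ_{i=1}^{27} (27 − i)/27 = 13 ≈ 13.0000.

E[X] = 13 = 13.0000.


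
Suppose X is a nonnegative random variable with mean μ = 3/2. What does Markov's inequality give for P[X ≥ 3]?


μ = E[X] = 3/2, a = 3.
Markov: P[X ≥ 3] ≤ μ/a = (3/2)/3 = 1/2.
Numerically: ≈ 0.50000.
(Since a = 3 > μ = 1.50000, the bound 1/2 is < 1 and informative.)

P[X ≥ 3] ≤ 1/2 ≈ 0.50000.


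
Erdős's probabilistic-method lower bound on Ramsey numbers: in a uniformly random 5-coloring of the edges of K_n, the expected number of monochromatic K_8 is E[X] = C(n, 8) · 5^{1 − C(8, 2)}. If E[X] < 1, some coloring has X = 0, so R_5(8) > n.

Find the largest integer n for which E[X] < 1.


We need C(n, 8) · 5^{1 − 28} < 1, i.e. C(n, 8) < 5^{28 − 1} = 7450580596923828125.
Check values of n near the boundary:
  n = 858: C(858, 8) = 7049584530256467771; 7049584530256467771 < 7450580596923828125? YES
  n = 859: C(859, 8) = 7115855595170747139; 7115855595170747139 < 7450580596923828125? YES
  n = 860: C(860, 8) = 7182671140665308145; 7182671140665308145 < 7450580596923828125? YES
  n = 861: C(861, 8) = 7250034996615275865; 7250034996615275865 < 7450580596923828125? YES
  n = 862: C(862, 8) = 7317951015318931845; 7317951015318931845 < 7450580596923828125? YES
  n = 863: C(863, 8) = 7386423071602617757; 7386423071602617757 < 7450580596923828125? YES
  n = 864: C(864, 8) = 7455455062926006708; 7455455062926006708 < 7450580596923828125? NO
  n = 865: C(865, 8) = 7525050909487743060; 7525050909487743060 < 7450580596923828125? NO
The largest n with C(n, 8) < 7450580596923828125 is n = 863 (where E[X] = 7386423071602617757/7450580596923828125 ≈ 0.991389). Hence R_5(8) > 863, i.e. R_5(8) ≥ 864.

Largest n = 863; hence R_5(8) > 863.


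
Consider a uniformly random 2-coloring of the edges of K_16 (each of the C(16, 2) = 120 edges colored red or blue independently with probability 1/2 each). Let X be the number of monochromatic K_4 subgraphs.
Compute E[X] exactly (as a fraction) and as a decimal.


Let X = Σ_S X_S over the C(16, 4) = 1820 subsets S of size 4, where X_S = 1 if the K_4 on S is monochromatic.
For a fixed S, the K_4 on S has C(4, 2) = 6 edges. P[all 6 edges red] = (1/2)^6, and likewise for blue, so P[monochromatic] = 2·(1/2)^6 = 2^{1 − 6} = 1/32.
By linearity of expectation: E[X] = C(16, 4) · 2^{1 − 6} = 1820 · 1/32 = 455/8.
Numerically: E[X] ≈ 56.87500.

E[X] = C(16,4)·2^(1−C(4,2)) = 455/8 ≈ 56.87500.


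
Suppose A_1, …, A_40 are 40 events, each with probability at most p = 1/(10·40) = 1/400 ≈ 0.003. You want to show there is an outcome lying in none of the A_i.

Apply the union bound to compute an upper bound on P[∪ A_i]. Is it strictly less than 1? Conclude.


Union bound: P[∪_{i=1}^{40} A_i] ≤ Σ_i P[A_i] ≤ 40·p = 40·(1/400) = 1/10.
Numerically: 1/10 ≈ 0.100.
Is 1/10 < 1? YES.
Since P[∪ A_i] ≤ 1/10 < 1, the complement has P[∩ A_i^c] ≥ 1 − 1/10 = 9/10 > 0, so some outcome avoids every A_i.

40·p = 1/10 ≈ 0.100; existence CERTIFIED by the union bound.


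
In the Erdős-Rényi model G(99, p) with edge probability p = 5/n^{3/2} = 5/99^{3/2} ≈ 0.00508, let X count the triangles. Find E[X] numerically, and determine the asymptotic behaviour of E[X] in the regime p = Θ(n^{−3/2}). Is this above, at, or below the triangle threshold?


Number of potential triangles: C(99, 3) = 156849.
Each occurs with probability p³ ≈ (0.00508)³ ≈ 1.30783e-07.
By linearity: E[X] = C(99, 3)·p³ ≈ 156849 · 1.30783e-07 ≈ 0.021.
Since α = 3/2 > 1, p = c/n^{3/2} = o(1/n) is below the triangle threshold p ~ 1/n. Asymptotically E[X] ~ (c³/6)·n^{3(1−α)} = (5³/6)·n^{-1.5} → 0, so by Markov's inequality G has no triangles w.h.p.

E[X] ≈ 0.021; in regime p = Θ(1/n^{3/2}) E[X] tends to 0 (below the triangle threshold p ~ 1/n).


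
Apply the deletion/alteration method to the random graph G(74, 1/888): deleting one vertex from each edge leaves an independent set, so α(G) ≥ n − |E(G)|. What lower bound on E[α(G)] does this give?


E[|E(G)|] = C(74, 2)·p = 2701 · (1/888) = 73/24.
E[α(G)] ≥ n − E[|E(G)|] = 74 − 73/24 = 1703/24.
Numerically: ≈ 70.958333.
(This is only a lower bound; the true E[α(G)] may be larger.)

E[α(G)] ≥ 1703/24 ≈ 70.958333.


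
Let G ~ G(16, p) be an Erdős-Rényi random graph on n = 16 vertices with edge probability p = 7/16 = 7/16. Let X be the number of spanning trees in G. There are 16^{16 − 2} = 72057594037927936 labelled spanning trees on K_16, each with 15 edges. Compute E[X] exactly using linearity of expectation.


K_16 has 16^{16 − 2} = 72057594037927936 labelled spanning trees.
For each such spanning tree H, let X_H = 1 if all 15 edges of H are present in G. Then P[X_H = 1] = p^{15} = (7/16)^{15} = 4747561509943/1152921504606846976.
By linearity: E[X] = Σ_H E[X_H] = 72057594037927936 · p^{15} = 72057594037927936 · 4747561509943/1152921504606846976 = 4747561509943/16.
Numerically: E[X] ≈ 2.97e+11.

E[X] = 72057594037927936 · (7/16)^{15} = 4747561509943/16 ≈ 2.97e+11.


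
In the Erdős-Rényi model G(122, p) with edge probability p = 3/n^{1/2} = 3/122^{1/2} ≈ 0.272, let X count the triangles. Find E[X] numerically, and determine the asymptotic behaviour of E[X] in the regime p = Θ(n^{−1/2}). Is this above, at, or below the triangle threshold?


Number of potential triangles: C(122, 3) = 295240.
Each occurs with probability p³ ≈ (0.272)³ ≈ 2.00366e-02.
By linearity: E[X] = C(122, 3)·p³ ≈ 295240 · 2.00366e-02 ≈ 5915.606.
Since α = 1/2 < 1, p = c/n^{1/2} ≫ 1/n is above the triangle threshold p ~ 1/n. Asymptotically E[X] ~ (c³/6)·n^{3(1−α)} = (3³/6)·n^{1.5} → ∞; triangles are abundant w.h.p.

E[X] ≈ 5915.606; in regime p = Θ(1/n^{1/2}) E[X] diverges (above the triangle threshold p ~ 1/n).


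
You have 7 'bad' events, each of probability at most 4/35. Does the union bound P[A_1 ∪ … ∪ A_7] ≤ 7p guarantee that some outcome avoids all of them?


Union bound: P[∪_{i=1}^{7} A_i] ≤ Σ_i P[A_i] ≤ 7·p = 7·(4/35) = 4/5.
Numerically: 4/5 ≈ 0.80000.
Is 4/5 < 1? YES.
Since P[∪ A_i] ≤ 4/5 < 1, the complement has P[∩ A_i^c] ≥ 1 − 4/5 = 1/5 > 0, so some outcome avoids every A_i.

7·p = 4/5 ≈ 0.80000; existence CERTIFIED by the union bound.


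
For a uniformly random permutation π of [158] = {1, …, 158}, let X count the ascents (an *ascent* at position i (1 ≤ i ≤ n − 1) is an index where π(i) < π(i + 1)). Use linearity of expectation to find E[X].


Write X = Σ X_I over i = 1, …, 157, with X_I the indicator of one ascent.
There are 157 indicators.
For each fixed i, the pair (π(i), π(i+1)) is a uniformly random ordered pair of distinct values from {1, …, 158}; by symmetry P[π(i) < π(i+1)] = 1/2.
By linearity: E[X] = 157 · (1/2) = (158 − 1) · (1/2) = 157/2 ≈ 78.50000.

E[X] = 157/2 = 78.50000.


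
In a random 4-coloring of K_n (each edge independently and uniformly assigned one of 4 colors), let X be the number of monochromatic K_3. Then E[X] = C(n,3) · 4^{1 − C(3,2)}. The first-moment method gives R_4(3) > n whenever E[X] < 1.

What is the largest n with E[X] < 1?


We need C(n, 3) · 4^{1 − 3} < 1, i.e. C(n, 3) < 4^{3 − 1} = 16.
Check values of n near the boundary:
  n = 3: C(3, 3) = 1; 1 < 16? YES
  n = 4: C(4, 3) = 4; 4 < 16? YES
  n = 5: C(5, 3) = 10; 10 < 16? YES
  n = 6: C(6, 3) = 20; 20 < 16? NO
The largest n with C(n, 3) < 16 is n = 5 (where E[X] = 5/8 ≈ 0.625000). Hence R_4(3) > 5, i.e. R_4(3) ≥ 6.

Largest n = 5; hence R_4(3) > 5.


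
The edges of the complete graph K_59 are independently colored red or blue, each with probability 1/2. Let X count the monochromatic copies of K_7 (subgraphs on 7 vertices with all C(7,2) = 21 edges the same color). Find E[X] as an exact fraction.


Let X = Σ_S X_S over the C(59, 7) = 341149446 subsets S of size 7, where X_S = 1 if the K_7 on S is monochromatic.
For a fixed S, the K_7 on S has C(7, 2) = 21 edges. P[all 21 edges red] = (1/2)^21, and likewise for blue, so P[monochromatic] = 2·(1/2)^21 = 2^{1 − 21} = 1/1048576.
Summing: E[X] = C(59, 7) · 2^{1 − 21} = 341149446 · 1/1048576 = 170574723/524288.
Numerically: E[X] ≈ 325.34546.

E[X] = C(59,7)·2^(1−C(7,2)) = 170574723/524288 ≈ 325.34546.


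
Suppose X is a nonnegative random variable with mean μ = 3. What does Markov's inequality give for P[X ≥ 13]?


μ = E[X] = 3, a = 13.
Markov: P[X ≥ 13] ≤ μ/a = (3)/13 = 3/13.
Numerically: ≈ 0.23077.
(Since a = 13 > μ = 3.00000, the bound 3/13 is < 1 and informative.)

P[X ≥ 13] ≤ 3/13 ≈ 0.23077.
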